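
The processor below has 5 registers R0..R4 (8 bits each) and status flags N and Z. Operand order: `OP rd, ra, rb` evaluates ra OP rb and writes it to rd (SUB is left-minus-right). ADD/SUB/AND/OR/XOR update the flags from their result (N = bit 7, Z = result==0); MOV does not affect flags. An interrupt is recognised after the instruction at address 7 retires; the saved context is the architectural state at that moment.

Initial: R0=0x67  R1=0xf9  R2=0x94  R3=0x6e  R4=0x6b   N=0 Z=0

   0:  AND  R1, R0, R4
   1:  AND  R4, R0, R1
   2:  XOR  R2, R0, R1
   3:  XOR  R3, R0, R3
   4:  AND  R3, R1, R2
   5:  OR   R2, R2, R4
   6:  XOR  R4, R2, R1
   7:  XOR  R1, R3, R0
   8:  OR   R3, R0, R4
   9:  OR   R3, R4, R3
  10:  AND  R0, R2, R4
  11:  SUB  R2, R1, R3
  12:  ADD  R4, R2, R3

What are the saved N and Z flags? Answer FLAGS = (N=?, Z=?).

FLAGS = (N=0, Z=0)

after  0: R0=0x67 R1=0x63 R2=0x94 R3=0x6e R4=0x6b  N=0 Z=0
after  1: R0=0x67 R1=0x63 R2=0x94 R3=0x6e R4=0x63  N=0 Z=0
after  2: R0=0x67 R1=0x63 R2=0x04 R3=0x6e R4=0x63  N=0 Z=0
after  3: R0=0x67 R1=0x63 R2=0x04 R3=0x09 R4=0x63  N=0 Z=0
after  4: R0=0x67 R1=0x63 R2=0x04 R3=0x00 R4=0x63  N=0 Z=1
after  5: R0=0x67 R1=0x63 R2=0x67 R3=0x00 R4=0x63  N=0 Z=0
after  6: R0=0x67 R1=0x63 R2=0x67 R3=0x00 R4=0x04  N=0 Z=0
after  7: R0=0x67 R1=0x67 R2=0x67 R3=0x00 R4=0x04  N=0 Z=0
-- IRQ taken; context saved, return-PC = 8 --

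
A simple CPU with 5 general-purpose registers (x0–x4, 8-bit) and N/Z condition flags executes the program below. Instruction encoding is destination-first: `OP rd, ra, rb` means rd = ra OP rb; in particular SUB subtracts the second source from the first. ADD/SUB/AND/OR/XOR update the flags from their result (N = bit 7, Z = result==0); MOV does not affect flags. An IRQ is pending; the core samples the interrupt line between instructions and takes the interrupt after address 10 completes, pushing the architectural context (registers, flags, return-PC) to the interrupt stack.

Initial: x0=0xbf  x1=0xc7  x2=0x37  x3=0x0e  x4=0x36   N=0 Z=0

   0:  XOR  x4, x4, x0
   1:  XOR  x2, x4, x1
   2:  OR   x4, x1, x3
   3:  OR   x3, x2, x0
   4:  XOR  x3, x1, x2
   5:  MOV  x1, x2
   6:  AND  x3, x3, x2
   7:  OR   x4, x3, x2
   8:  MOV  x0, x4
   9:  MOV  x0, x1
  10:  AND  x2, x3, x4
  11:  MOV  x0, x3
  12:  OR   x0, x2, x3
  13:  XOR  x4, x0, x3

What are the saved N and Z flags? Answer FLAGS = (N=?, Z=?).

after  0: x0=0xbf x1=0xc7 x2=0x37 x3=0x0e x4=0x89  N=1 Z=0
after  1: x0=0xbf x1=0xc7 x2=0x4e x3=0x0e x4=0x89  N=0 Z=0
after  2: x0=0xbf x1=0xc7 x2=0x4e x3=0x0e x4=0xcf  N=1 Z=0
after  3: x0=0xbf x1=0xc7 x2=0x4e x3=0xff x4=0xcf  N=1 Z=0
after  4: x0=0xbf x1=0xc7 x2=0x4e x3=0x89 x4=0xcf  N=1 Z=0
after  5: x0=0xbf x1=0x4e x2=0x4e x3=0x89 x4=0xcf  N=1 Z=0
after  6: x0=0xbf x1=0x4e x2=0x4e x3=0x08 x4=0xcf  N=0 Z=0
after  7: x0=0xbf x1=0x4e x2=0x4e x3=0x08 x4=0x4e  N=0 Z=0
after  8: x0=0x4e x1=0x4e x2=0x4e x3=0x08 x4=0x4e  N=0 Z=0
after  9: x0=0x4e x1=0x4e x2=0x4e x3=0x08 x4=0x4e  N=0 Z=0
after 10: x0=0x4e x1=0x4e x2=0x08 x3=0x08 x4=0x4e  N=0 Z=0
-- IRQ taken; context saved, return-PC = 11 --

FLAGS = (N=0, Z=0)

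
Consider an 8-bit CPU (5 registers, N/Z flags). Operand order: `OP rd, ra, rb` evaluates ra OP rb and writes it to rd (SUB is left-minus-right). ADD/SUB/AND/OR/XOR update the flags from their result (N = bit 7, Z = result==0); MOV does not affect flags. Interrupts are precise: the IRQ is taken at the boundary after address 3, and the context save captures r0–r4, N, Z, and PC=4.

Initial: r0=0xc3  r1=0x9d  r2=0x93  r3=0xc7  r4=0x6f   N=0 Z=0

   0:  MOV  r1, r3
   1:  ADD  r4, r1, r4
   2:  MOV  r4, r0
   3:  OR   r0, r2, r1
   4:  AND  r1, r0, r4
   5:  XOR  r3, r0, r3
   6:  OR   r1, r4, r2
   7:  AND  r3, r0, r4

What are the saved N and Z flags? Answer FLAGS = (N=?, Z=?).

after  0: r0=0xc3 r1=0xc7 r2=0x93 r3=0xc7 r4=0x6f  N=0 Z=0
after  1: r0=0xc3 r1=0xc7 r2=0x93 r3=0xc7 r4=0x36  N=0 Z=0
after  2: r0=0xc3 r1=0xc7 r2=0x93 r3=0xc7 r4=0xc3  N=0 Z=0
after  3: r0=0xd7 r1=0xc7 r2=0x93 r3=0xc7 r4=0xc3  N=1 Z=0
-- IRQ taken; context saved, return-PC = 4 --

FLAGS = (N=1, Z=0)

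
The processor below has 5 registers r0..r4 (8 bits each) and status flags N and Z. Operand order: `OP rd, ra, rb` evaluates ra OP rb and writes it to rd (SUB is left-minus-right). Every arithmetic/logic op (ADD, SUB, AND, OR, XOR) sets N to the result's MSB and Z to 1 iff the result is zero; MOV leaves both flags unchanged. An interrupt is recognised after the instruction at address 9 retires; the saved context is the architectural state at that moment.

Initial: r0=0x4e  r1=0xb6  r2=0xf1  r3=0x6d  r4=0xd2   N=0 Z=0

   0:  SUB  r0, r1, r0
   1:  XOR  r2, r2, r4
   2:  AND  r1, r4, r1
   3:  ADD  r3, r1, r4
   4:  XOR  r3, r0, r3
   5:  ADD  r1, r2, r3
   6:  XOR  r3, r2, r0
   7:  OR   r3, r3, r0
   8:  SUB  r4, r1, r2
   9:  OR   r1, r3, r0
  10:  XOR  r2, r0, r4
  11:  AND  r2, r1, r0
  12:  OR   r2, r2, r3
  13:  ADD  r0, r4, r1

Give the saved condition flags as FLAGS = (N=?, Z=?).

FLAGS = (N=0, Z=0)

after  0: r0=0x68 r1=0xb6 r2=0xf1 r3=0x6d r4=0xd2  N=0 Z=0
after  1: r0=0x68 r1=0xb6 r2=0x23 r3=0x6d r4=0xd2  N=0 Z=0
after  2: r0=0x68 r1=0x92 r2=0x23 r3=0x6d r4=0xd2  N=1 Z=0
after  3: r0=0x68 r1=0x92 r2=0x23 r3=0x64 r4=0xd2  N=0 Z=0
after  4: r0=0x68 r1=0x92 r2=0x23 r3=0x0c r4=0xd2  N=0 Z=0
after  5: r0=0x68 r1=0x2f r2=0x23 r3=0x0c r4=0xd2  N=0 Z=0
after  6: r0=0x68 r1=0x2f r2=0x23 r3=0x4b r4=0xd2  N=0 Z=0
after  7: r0=0x68 r1=0x2f r2=0x23 r3=0x6b r4=0xd2  N=0 Z=0
after  8: r0=0x68 r1=0x2f r2=0x23 r3=0x6b r4=0x0c  N=0 Z=0
after  9: r0=0x68 r1=0x6b r2=0x23 r3=0x6b r4=0x0c  N=0 Z=0
-- IRQ taken; context saved, return-PC = 10 --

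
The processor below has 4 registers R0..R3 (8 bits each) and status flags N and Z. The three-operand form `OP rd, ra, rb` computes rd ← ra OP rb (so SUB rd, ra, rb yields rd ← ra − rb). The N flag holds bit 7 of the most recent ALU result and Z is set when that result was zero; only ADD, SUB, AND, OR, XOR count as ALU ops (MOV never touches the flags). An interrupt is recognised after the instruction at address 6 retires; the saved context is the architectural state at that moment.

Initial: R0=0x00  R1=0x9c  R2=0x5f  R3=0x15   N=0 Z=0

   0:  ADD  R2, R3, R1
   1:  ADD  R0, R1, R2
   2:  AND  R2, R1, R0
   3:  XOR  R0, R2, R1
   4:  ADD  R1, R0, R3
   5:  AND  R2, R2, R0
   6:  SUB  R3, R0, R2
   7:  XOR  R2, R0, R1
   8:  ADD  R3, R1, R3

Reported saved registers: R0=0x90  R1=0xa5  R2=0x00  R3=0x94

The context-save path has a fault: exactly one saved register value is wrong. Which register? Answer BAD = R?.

BAD = R3

after  0: R0=0x00 R1=0x9c R2=0xb1 R3=0x15  N=1 Z=0
after  1: R0=0x4d R1=0x9c R2=0xb1 R3=0x15  N=0 Z=0
after  2: R0=0x4d R1=0x9c R2=0x0c R3=0x15  N=0 Z=0
after  3: R0=0x90 R1=0x9c R2=0x0c R3=0x15  N=1 Z=0
after  4: R0=0x90 R1=0xa5 R2=0x0c R3=0x15  N=1 Z=0
after  5: R0=0x90 R1=0xa5 R2=0x00 R3=0x15  N=0 Z=1
after  6: R0=0x90 R1=0xa5 R2=0x00 R3=0x90  N=1 Z=0
-- IRQ taken; context saved, return-PC = 7 --
mismatch: R3: reported 0x94 vs actual 0x90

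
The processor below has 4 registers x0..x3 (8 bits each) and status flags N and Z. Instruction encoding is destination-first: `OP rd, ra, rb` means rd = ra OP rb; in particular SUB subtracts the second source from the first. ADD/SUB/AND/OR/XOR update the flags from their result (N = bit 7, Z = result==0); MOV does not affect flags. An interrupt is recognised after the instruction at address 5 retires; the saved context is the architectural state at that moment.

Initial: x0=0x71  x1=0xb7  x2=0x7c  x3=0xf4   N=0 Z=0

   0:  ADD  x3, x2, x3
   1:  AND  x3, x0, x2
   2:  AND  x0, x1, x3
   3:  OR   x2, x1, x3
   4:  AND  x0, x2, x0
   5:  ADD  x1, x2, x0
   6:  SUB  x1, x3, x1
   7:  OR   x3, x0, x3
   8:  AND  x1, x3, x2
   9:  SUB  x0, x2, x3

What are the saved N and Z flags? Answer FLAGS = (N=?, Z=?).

after  0: x0=0x71 x1=0xb7 x2=0x7c x3=0x70  N=0 Z=0
after  1: x0=0x71 x1=0xb7 x2=0x7c x3=0x70  N=0 Z=0
after  2: x0=0x30 x1=0xb7 x2=0x7c x3=0x70  N=0 Z=0
after  3: x0=0x30 x1=0xb7 x2=0xf7 x3=0x70  N=1 Z=0
after  4: x0=0x30 x1=0xb7 x2=0xf7 x3=0x70  N=0 Z=0
after  5: x0=0x30 x1=0x27 x2=0xf7 x3=0x70  N=0 Z=0
-- IRQ taken; context saved, return-PC = 6 --

FLAGS = (N=0, Z=0)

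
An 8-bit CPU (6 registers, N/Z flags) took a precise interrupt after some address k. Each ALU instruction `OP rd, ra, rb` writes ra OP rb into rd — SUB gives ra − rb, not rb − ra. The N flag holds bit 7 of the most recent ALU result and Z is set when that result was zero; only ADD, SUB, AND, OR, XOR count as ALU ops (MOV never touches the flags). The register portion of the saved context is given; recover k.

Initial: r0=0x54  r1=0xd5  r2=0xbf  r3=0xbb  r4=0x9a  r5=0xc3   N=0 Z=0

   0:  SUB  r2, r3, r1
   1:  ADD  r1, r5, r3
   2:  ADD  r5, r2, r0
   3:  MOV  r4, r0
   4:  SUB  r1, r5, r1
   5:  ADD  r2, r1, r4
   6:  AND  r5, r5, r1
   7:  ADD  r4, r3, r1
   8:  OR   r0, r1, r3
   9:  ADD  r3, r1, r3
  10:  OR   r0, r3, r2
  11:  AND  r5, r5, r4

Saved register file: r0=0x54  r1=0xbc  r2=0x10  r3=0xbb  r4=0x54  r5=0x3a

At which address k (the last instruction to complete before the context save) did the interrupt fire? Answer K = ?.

after  0: r0=0x54 r1=0xd5 r2=0xe6 r3=0xbb r4=0x9a r5=0xc3  N=1 Z=0
after  1: r0=0x54 r1=0x7e r2=0xe6 r3=0xbb r4=0x9a r5=0xc3  N=0 Z=0
after  2: r0=0x54 r1=0x7e r2=0xe6 r3=0xbb r4=0x9a r5=0x3a  N=0 Z=0
after  3: r0=0x54 r1=0x7e r2=0xe6 r3=0xbb r4=0x54 r5=0x3a  N=0 Z=0
after  4: r0=0x54 r1=0xbc r2=0xe6 r3=0xbb r4=0x54 r5=0x3a  N=1 Z=0
after  5: r0=0x54 r1=0xbc r2=0x10 r3=0xbb r4=0x54 r5=0x3a  N=0 Z=0
-- IRQ taken; context saved, return-PC = 6 --

K = 5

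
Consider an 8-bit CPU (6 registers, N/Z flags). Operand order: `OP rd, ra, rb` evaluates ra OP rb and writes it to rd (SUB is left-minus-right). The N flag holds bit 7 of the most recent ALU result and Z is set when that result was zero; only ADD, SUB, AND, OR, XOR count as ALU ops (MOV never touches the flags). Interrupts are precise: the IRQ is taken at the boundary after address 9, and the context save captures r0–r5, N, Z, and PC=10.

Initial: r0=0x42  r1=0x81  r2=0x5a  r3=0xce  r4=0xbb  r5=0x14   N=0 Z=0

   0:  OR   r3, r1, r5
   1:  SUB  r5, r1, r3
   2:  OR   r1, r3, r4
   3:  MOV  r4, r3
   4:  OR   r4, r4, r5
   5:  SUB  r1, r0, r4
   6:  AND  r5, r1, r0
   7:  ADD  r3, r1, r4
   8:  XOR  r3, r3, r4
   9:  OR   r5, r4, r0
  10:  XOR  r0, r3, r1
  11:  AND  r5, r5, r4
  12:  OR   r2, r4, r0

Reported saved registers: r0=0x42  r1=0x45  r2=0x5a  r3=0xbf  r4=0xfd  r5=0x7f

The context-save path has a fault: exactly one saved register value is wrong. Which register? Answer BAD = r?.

BAD = r5

after  0: r0=0x42 r1=0x81 r2=0x5a r3=0x95 r4=0xbb r5=0x14  N=1 Z=0
after  1: r0=0x42 r1=0x81 r2=0x5a r3=0x95 r4=0xbb r5=0xec  N=1 Z=0
after  2: r0=0x42 r1=0xbf r2=0x5a r3=0x95 r4=0xbb r5=0xec  N=1 Z=0
after  3: r0=0x42 r1=0xbf r2=0x5a r3=0x95 r4=0x95 r5=0xec  N=1 Z=0
after  4: r0=0x42 r1=0xbf r2=0x5a r3=0x95 r4=0xfd r5=0xec  N=1 Z=0
after  5: r0=0x42 r1=0x45 r2=0x5a r3=0x95 r4=0xfd r5=0xec  N=0 Z=0
after  6: r0=0x42 r1=0x45 r2=0x5a r3=0x95 r4=0xfd r5=0x40  N=0 Z=0
after  7: r0=0x42 r1=0x45 r2=0x5a r3=0x42 r4=0xfd r5=0x40  N=0 Z=0
after  8: r0=0x42 r1=0x45 r2=0x5a r3=0xbf r4=0xfd r5=0x40  N=1 Z=0
after  9: r0=0x42 r1=0x45 r2=0x5a r3=0xbf r4=0xfd r5=0xff  N=1 Z=0
-- IRQ taken; context saved, return-PC = 10 --
mismatch: r5: reported 0x7f vs actual 0xff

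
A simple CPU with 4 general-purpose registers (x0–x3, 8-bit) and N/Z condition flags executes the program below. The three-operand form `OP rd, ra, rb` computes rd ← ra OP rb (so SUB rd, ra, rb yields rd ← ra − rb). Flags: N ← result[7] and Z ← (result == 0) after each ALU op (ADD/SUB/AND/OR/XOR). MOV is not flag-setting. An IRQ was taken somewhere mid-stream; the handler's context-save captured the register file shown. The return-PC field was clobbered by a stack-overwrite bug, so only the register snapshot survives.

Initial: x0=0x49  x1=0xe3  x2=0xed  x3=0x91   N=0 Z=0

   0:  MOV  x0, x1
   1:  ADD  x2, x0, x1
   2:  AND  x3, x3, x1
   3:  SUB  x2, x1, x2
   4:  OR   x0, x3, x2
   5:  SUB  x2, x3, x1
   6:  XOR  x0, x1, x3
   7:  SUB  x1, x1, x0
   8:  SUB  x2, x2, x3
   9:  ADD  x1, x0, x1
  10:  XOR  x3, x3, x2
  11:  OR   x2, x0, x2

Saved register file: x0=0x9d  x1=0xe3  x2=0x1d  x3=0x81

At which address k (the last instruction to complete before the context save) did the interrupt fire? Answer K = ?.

K = 4

after  0: x0=0xe3 x1=0xe3 x2=0xed x3=0x91  N=0 Z=0
after  1: x0=0xe3 x1=0xe3 x2=0xc6 x3=0x91  N=1 Z=0
after  2: x0=0xe3 x1=0xe3 x2=0xc6 x3=0x81  N=1 Z=0
after  3: x0=0xe3 x1=0xe3 x2=0x1d x3=0x81  N=0 Z=0
after  4: x0=0x9d x1=0xe3 x2=0x1d x3=0x81  N=1 Z=0
-- IRQ taken; context saved, return-PC = 5 --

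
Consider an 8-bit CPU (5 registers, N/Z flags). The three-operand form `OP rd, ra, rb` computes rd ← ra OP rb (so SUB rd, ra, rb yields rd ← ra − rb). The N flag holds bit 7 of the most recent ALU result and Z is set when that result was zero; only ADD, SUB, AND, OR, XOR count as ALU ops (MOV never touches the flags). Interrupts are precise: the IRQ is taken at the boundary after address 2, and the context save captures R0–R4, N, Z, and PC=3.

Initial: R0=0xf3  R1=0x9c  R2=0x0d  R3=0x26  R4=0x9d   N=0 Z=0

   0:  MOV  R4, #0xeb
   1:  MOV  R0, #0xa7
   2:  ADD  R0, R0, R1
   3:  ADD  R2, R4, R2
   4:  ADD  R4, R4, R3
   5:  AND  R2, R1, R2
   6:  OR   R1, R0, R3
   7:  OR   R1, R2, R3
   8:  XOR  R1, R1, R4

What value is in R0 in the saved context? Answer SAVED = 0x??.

after  0: R0=0xf3 R1=0x9c R2=0x0d R3=0x26 R4=0xeb  N=0 Z=0
after  1: R0=0xa7 R1=0x9c R2=0x0d R3=0x26 R4=0xeb  N=0 Z=0
after  2: R0=0x43 R1=0x9c R2=0x0d R3=0x26 R4=0xeb  N=0 Z=0
-- IRQ taken; context saved, return-PC = 3 --

SAVED = 0x43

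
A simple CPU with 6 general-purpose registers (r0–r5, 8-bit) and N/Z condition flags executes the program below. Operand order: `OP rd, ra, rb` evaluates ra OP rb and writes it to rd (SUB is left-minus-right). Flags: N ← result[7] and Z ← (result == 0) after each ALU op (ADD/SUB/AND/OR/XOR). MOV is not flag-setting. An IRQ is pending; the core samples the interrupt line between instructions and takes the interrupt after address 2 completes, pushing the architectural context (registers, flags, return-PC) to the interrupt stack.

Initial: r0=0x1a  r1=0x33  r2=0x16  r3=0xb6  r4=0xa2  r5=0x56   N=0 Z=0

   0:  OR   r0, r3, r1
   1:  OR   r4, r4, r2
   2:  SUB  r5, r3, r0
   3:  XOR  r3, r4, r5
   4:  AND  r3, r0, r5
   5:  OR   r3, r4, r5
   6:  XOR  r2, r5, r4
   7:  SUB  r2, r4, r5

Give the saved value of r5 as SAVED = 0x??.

SAVED = 0xff

after  0: r0=0xb7 r1=0x33 r2=0x16 r3=0xb6 r4=0xa2 r5=0x56  N=1 Z=0
after  1: r0=0xb7 r1=0x33 r2=0x16 r3=0xb6 r4=0xb6 r5=0x56  N=1 Z=0
after  2: r0=0xb7 r1=0x33 r2=0x16 r3=0xb6 r4=0xb6 r5=0xff  N=1 Z=0
-- IRQ taken; context saved, return-PC = 3 --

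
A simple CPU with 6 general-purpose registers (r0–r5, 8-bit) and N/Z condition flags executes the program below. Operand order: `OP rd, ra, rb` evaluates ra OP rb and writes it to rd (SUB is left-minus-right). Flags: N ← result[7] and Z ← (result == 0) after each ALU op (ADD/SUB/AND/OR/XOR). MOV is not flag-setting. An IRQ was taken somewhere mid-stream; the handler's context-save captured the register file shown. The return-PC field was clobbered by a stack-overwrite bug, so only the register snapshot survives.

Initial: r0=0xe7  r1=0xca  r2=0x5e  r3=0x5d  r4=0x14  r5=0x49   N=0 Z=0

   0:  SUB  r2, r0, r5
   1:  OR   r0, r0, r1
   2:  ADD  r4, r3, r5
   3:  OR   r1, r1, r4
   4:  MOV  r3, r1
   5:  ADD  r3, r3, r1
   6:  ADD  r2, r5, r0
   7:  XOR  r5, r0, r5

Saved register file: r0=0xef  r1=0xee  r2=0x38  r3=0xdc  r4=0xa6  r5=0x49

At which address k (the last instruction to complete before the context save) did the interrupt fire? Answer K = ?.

after  0: r0=0xe7 r1=0xca r2=0x9e r3=0x5d r4=0x14 r5=0x49  N=1 Z=0
after  1: r0=0xef r1=0xca r2=0x9e r3=0x5d r4=0x14 r5=0x49  N=1 Z=0
after  2: r0=0xef r1=0xca r2=0x9e r3=0x5d r4=0xa6 r5=0x49  N=1 Z=0
after  3: r0=0xef r1=0xee r2=0x9e r3=0x5d r4=0xa6 r5=0x49  N=1 Z=0
after  4: r0=0xef r1=0xee r2=0x9e r3=0xee r4=0xa6 r5=0x49  N=1 Z=0
after  5: r0=0xef r1=0xee r2=0x9e r3=0xdc r4=0xa6 r5=0x49  N=1 Z=0
after  6: r0=0xef r1=0xee r2=0x38 r3=0xdc r4=0xa6 r5=0x49  N=0 Z=0
-- IRQ taken; context saved, return-PC = 7 --

K = 6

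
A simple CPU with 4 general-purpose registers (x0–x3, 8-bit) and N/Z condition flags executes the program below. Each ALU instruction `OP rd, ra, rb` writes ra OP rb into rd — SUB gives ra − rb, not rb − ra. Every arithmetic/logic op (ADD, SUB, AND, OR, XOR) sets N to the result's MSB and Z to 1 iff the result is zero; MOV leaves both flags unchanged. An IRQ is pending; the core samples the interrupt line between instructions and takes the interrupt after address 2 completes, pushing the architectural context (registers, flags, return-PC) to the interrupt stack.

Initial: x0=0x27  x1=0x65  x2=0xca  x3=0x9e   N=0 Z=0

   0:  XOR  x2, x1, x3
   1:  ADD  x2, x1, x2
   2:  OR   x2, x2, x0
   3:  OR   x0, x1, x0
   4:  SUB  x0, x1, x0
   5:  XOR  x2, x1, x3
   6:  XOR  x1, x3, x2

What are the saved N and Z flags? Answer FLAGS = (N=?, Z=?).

FLAGS = (N=0, Z=0)

after  0: x0=0x27 x1=0x65 x2=0xfb x3=0x9e  N=1 Z=0
after  1: x0=0x27 x1=0x65 x2=0x60 x3=0x9e  N=0 Z=0
after  2: x0=0x27 x1=0x65 x2=0x67 x3=0x9e  N=0 Z=0
-- IRQ taken; context saved, return-PC = 3 --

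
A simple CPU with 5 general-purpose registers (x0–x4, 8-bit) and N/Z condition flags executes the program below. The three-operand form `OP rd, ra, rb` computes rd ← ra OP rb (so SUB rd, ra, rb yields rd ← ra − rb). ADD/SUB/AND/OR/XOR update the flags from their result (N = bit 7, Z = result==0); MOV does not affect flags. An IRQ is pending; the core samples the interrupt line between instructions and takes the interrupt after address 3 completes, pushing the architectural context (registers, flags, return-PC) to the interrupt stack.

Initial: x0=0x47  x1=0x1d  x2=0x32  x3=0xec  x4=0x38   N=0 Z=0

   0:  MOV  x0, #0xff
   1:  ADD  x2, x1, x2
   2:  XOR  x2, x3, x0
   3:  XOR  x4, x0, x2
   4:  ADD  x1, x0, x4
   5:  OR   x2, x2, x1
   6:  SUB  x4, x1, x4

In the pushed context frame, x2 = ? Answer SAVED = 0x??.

SAVED = 0x13

after  0: x0=0xff x1=0x1d x2=0x32 x3=0xec x4=0x38  N=0 Z=0
after  1: x0=0xff x1=0x1d x2=0x4f x3=0xec x4=0x38  N=0 Z=0
after  2: x0=0xff x1=0x1d x2=0x13 x3=0xec x4=0x38  N=0 Z=0
after  3: x0=0xff x1=0x1d x2=0x13 x3=0xec x4=0xec  N=1 Z=0
-- IRQ taken; context saved, return-PC = 4 --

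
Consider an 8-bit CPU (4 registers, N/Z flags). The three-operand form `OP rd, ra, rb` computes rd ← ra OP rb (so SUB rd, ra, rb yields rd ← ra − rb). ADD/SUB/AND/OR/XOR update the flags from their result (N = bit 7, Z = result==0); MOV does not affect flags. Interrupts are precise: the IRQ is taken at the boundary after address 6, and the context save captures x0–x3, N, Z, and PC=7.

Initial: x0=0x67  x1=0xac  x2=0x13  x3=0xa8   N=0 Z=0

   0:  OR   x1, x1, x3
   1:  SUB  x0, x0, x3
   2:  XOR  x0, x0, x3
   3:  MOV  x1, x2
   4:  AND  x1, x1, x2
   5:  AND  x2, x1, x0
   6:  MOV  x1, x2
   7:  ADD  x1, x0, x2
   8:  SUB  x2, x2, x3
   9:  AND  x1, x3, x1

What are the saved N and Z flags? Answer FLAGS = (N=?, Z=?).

FLAGS = (N=0, Z=0)

after  0: x0=0x67 x1=0xac x2=0x13 x3=0xa8  N=1 Z=0
after  1: x0=0xbf x1=0xac x2=0x13 x3=0xa8  N=1 Z=0
after  2: x0=0x17 x1=0xac x2=0x13 x3=0xa8  N=0 Z=0
after  3: x0=0x17 x1=0x13 x2=0x13 x3=0xa8  N=0 Z=0
after  4: x0=0x17 x1=0x13 x2=0x13 x3=0xa8  N=0 Z=0
after  5: x0=0x17 x1=0x13 x2=0x13 x3=0xa8  N=0 Z=0
after  6: x0=0x17 x1=0x13 x2=0x13 x3=0xa8  N=0 Z=0
-- IRQ taken; context saved, return-PC = 7 --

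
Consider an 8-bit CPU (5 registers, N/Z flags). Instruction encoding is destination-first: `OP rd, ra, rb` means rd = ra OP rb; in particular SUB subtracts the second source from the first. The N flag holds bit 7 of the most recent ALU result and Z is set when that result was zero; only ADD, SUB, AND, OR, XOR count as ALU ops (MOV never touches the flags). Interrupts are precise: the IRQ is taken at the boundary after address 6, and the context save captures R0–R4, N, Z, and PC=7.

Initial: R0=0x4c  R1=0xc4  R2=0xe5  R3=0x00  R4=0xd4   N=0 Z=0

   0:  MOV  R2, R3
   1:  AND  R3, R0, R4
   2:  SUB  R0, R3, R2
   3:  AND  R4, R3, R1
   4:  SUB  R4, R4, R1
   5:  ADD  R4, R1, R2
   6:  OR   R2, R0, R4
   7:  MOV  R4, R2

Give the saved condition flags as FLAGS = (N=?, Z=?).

after  0: R0=0x4c R1=0xc4 R2=0x00 R3=0x00 R4=0xd4  N=0 Z=0
after  1: R0=0x4c R1=0xc4 R2=0x00 R3=0x44 R4=0xd4  N=0 Z=0
after  2: R0=0x44 R1=0xc4 R2=0x00 R3=0x44 R4=0xd4  N=0 Z=0
after  3: R0=0x44 R1=0xc4 R2=0x00 R3=0x44 R4=0x44  N=0 Z=0
after  4: R0=0x44 R1=0xc4 R2=0x00 R3=0x44 R4=0x80  N=1 Z=0
after  5: R0=0x44 R1=0xc4 R2=0x00 R3=0x44 R4=0xc4  N=1 Z=0
after  6: R0=0x44 R1=0xc4 R2=0xc4 R3=0x44 R4=0xc4  N=1 Z=0
-- IRQ taken; context saved, return-PC = 7 --

FLAGS = (N=1, Z=0)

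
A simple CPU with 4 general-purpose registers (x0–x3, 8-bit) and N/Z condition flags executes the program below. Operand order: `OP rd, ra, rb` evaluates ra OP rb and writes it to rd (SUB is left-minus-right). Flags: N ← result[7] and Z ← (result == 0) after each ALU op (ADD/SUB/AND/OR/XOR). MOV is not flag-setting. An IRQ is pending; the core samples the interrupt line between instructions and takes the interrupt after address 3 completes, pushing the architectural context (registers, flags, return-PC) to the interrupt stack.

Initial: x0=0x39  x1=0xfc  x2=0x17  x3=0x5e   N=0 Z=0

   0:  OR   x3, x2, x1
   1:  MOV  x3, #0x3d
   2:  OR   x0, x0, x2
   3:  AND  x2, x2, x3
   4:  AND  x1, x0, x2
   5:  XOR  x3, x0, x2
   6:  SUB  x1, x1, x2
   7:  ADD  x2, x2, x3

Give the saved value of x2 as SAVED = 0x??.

after  0: x0=0x39 x1=0xfc x2=0x17 x3=0xff  N=1 Z=0
after  1: x0=0x39 x1=0xfc x2=0x17 x3=0x3d  N=1 Z=0
after  2: x0=0x3f x1=0xfc x2=0x17 x3=0x3d  N=0 Z=0
after  3: x0=0x3f x1=0xfc x2=0x15 x3=0x3d  N=0 Z=0
-- IRQ taken; context saved, return-PC = 4 --

SAVED = 0x15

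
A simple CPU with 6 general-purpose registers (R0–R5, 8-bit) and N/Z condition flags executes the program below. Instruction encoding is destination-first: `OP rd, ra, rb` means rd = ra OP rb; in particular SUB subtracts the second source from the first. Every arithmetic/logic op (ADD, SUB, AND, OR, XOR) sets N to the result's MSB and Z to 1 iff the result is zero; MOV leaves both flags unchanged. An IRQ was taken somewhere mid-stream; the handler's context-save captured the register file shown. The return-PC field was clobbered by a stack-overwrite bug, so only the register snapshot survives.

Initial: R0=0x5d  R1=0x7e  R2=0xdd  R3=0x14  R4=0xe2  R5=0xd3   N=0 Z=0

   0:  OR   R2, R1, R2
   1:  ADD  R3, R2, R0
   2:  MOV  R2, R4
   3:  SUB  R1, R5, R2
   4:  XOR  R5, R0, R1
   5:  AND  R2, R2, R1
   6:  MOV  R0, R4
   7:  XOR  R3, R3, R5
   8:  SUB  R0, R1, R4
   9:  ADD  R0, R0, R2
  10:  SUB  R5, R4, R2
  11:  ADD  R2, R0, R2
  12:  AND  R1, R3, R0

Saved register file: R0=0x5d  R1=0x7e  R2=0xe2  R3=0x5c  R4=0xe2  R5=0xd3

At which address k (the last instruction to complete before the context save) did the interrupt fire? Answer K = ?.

K = 2

after  0: R0=0x5d R1=0x7e R2=0xff R3=0x14 R4=0xe2 R5=0xd3  N=1 Z=0
after  1: R0=0x5d R1=0x7e R2=0xff R3=0x5c R4=0xe2 R5=0xd3  N=0 Z=0
after  2: R0=0x5d R1=0x7e R2=0xe2 R3=0x5c R4=0xe2 R5=0xd3  N=0 Z=0
-- IRQ taken; context saved, return-PC = 3 --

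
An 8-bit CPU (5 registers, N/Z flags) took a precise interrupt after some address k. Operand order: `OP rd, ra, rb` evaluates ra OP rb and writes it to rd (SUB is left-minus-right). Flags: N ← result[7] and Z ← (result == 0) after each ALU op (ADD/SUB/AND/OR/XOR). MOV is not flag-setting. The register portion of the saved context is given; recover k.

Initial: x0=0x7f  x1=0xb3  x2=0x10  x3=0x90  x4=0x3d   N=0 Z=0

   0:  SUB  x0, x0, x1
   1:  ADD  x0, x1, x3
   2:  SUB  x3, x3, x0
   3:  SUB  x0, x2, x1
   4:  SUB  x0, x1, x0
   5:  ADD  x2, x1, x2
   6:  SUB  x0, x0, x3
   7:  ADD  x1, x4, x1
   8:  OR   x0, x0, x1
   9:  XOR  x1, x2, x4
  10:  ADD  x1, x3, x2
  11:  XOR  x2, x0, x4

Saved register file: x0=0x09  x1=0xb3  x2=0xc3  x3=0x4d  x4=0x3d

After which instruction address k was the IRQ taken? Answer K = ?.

K = 6

after  0: x0=0xcc x1=0xb3 x2=0x10 x3=0x90 x4=0x3d  N=1 Z=0
after  1: x0=0x43 x1=0xb3 x2=0x10 x3=0x90 x4=0x3d  N=0 Z=0
after  2: x0=0x43 x1=0xb3 x2=0x10 x3=0x4d x4=0x3d  N=0 Z=0
after  3: x0=0x5d x1=0xb3 x2=0x10 x3=0x4d x4=0x3d  N=0 Z=0
after  4: x0=0x56 x1=0xb3 x2=0x10 x3=0x4d x4=0x3d  N=0 Z=0
after  5: x0=0x56 x1=0xb3 x2=0xc3 x3=0x4d x4=0x3d  N=1 Z=0
after  6: x0=0x09 x1=0xb3 x2=0xc3 x3=0x4d x4=0x3d  N=0 Z=0
-- IRQ taken; context saved, return-PC = 7 --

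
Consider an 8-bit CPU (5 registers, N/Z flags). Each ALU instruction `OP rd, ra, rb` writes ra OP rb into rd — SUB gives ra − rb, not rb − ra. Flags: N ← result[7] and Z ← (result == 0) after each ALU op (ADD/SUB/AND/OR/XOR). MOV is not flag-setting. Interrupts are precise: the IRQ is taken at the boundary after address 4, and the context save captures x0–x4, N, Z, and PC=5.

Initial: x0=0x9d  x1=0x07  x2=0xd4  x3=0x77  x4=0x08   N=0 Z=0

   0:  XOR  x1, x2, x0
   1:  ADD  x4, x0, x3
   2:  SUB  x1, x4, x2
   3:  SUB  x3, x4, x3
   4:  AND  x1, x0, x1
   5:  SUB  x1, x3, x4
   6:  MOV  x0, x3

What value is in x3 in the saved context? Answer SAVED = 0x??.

after  0: x0=0x9d x1=0x49 x2=0xd4 x3=0x77 x4=0x08  N=0 Z=0
after  1: x0=0x9d x1=0x49 x2=0xd4 x3=0x77 x4=0x14  N=0 Z=0
after  2: x0=0x9d x1=0x40 x2=0xd4 x3=0x77 x4=0x14  N=0 Z=0
after  3: x0=0x9d x1=0x40 x2=0xd4 x3=0x9d x4=0x14  N=1 Z=0
after  4: x0=0x9d x1=0x00 x2=0xd4 x3=0x9d x4=0x14  N=0 Z=1
-- IRQ taken; context saved, return-PC = 5 --

SAVED = 0x9d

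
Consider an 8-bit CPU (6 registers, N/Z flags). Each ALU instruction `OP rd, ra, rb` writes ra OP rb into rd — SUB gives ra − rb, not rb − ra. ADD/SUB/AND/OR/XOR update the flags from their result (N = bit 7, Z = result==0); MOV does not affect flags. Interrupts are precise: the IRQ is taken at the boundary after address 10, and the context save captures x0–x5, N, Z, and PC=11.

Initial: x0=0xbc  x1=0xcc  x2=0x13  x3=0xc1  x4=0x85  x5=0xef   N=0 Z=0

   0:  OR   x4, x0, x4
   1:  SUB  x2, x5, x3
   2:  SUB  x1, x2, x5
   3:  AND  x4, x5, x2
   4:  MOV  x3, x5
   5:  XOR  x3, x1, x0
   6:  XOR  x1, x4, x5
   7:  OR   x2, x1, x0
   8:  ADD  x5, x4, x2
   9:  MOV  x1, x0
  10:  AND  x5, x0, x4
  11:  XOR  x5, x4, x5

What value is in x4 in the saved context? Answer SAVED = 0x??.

SAVED = 0x2e

after  0: x0=0xbc x1=0xcc x2=0x13 x3=0xc1 x4=0xbd x5=0xef  N=1 Z=0
after  1: x0=0xbc x1=0xcc x2=0x2e x3=0xc1 x4=0xbd x5=0xef  N=0 Z=0
after  2: x0=0xbc x1=0x3f x2=0x2e x3=0xc1 x4=0xbd x5=0xef  N=0 Z=0
after  3: x0=0xbc x1=0x3f x2=0x2e x3=0xc1 x4=0x2e x5=0xef  N=0 Z=0
after  4: x0=0xbc x1=0x3f x2=0x2e x3=0xef x4=0x2e x5=0xef  N=0 Z=0
after  5: x0=0xbc x1=0x3f x2=0x2e x3=0x83 x4=0x2e x5=0xef  N=1 Z=0
after  6: x0=0xbc x1=0xc1 x2=0x2e x3=0x83 x4=0x2e x5=0xef  N=1 Z=0
after  7: x0=0xbc x1=0xc1 x2=0xfd x3=0x83 x4=0x2e x5=0xef  N=1 Z=0
after  8: x0=0xbc x1=0xc1 x2=0xfd x3=0x83 x4=0x2e x5=0x2b  N=0 Z=0
after  9: x0=0xbc x1=0xbc x2=0xfd x3=0x83 x4=0x2e x5=0x2b  N=0 Z=0
after 10: x0=0xbc x1=0xbc x2=0xfd x3=0x83 x4=0x2e x5=0x2c  N=0 Z=0
-- IRQ taken; context saved, return-PC = 11 --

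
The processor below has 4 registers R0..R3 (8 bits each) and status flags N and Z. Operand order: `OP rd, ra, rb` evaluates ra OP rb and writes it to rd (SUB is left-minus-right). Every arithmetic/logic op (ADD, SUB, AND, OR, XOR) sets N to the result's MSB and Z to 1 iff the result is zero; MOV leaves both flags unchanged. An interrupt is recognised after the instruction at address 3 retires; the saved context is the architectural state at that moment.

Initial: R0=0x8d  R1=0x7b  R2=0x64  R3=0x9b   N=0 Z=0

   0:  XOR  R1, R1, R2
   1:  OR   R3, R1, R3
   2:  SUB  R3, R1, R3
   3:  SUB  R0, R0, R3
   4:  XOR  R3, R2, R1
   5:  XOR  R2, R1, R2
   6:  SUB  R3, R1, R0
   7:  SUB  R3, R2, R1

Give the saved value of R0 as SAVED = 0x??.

SAVED = 0x0d

after  0: R0=0x8d R1=0x1f R2=0x64 R3=0x9b  N=0 Z=0
after  1: R0=0x8d R1=0x1f R2=0x64 R3=0x9f  N=1 Z=0
after  2: R0=0x8d R1=0x1f R2=0x64 R3=0x80  N=1 Z=0
after  3: R0=0x0d R1=0x1f R2=0x64 R3=0x80  N=0 Z=0
-- IRQ taken; context saved, return-PC = 4 --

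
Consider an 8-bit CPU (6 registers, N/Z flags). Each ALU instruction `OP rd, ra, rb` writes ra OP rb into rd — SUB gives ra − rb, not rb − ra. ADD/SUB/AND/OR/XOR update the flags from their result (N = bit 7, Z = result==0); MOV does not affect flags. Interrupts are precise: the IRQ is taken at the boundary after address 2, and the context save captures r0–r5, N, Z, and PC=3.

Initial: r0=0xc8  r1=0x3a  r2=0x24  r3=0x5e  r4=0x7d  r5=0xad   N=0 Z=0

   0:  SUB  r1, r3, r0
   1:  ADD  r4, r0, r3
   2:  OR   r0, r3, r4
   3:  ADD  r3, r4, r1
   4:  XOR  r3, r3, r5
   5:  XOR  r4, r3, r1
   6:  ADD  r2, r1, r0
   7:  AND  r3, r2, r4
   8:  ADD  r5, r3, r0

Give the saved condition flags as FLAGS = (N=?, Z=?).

FLAGS = (N=0, Z=0)

after  0: r0=0xc8 r1=0x96 r2=0x24 r3=0x5e r4=0x7d r5=0xad  N=1 Z=0
after  1: r0=0xc8 r1=0x96 r2=0x24 r3=0x5e r4=0x26 r5=0xad  N=0 Z=0
after  2: r0=0x7e r1=0x96 r2=0x24 r3=0x5e r4=0x26 r5=0xad  N=0 Z=0
-- IRQ taken; context saved, return-PC = 3 --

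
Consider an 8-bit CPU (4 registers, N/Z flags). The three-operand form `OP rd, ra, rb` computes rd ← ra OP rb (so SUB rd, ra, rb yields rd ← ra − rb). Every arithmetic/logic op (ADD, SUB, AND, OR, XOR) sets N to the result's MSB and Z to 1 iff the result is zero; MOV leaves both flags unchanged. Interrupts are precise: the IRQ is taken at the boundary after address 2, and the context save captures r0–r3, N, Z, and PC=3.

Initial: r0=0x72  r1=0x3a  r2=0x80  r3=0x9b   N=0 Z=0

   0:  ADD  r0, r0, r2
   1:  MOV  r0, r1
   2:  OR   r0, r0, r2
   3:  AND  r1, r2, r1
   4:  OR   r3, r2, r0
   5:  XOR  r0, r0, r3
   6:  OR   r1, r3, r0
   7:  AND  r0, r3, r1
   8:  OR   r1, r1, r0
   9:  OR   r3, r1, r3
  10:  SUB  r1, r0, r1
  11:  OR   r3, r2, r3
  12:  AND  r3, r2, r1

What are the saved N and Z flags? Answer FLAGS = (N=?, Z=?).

FLAGS = (N=1, Z=0)

after  0: r0=0xf2 r1=0x3a r2=0x80 r3=0x9b  N=1 Z=0
after  1: r0=0x3a r1=0x3a r2=0x80 r3=0x9b  N=1 Z=0
after  2: r0=0xba r1=0x3a r2=0x80 r3=0x9b  N=1 Z=0
-- IRQ taken; context saved, return-PC = 3 --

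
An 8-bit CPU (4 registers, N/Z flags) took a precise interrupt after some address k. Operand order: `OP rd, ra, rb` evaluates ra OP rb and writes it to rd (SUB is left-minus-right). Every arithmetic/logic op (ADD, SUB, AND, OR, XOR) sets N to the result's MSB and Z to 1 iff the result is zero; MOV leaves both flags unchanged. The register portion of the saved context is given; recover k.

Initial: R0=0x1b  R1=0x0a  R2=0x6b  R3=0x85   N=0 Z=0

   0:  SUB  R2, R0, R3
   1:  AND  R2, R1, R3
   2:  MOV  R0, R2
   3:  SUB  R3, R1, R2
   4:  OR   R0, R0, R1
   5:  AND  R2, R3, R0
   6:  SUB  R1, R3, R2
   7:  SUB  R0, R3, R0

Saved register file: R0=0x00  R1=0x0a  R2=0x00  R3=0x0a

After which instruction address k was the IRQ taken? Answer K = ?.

after  0: R0=0x1b R1=0x0a R2=0x96 R3=0x85  N=1 Z=0
after  1: R0=0x1b R1=0x0a R2=0x00 R3=0x85  N=0 Z=1
after  2: R0=0x00 R1=0x0a R2=0x00 R3=0x85  N=0 Z=1
after  3: R0=0x00 R1=0x0a R2=0x00 R3=0x0a  N=0 Z=0
-- IRQ taken; context saved, return-PC = 4 --

K = 3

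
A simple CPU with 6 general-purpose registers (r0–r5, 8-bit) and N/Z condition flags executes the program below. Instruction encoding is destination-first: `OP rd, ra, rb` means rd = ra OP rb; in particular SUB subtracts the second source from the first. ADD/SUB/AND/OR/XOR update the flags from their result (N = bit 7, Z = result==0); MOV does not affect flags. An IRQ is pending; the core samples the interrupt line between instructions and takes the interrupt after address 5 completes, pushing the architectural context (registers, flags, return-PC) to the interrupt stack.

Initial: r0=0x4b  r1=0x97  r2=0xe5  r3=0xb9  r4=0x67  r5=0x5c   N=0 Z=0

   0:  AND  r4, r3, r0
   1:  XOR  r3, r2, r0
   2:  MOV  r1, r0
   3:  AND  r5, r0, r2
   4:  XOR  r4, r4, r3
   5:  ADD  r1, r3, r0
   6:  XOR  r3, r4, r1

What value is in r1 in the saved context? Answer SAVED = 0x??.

after  0: r0=0x4b r1=0x97 r2=0xe5 r3=0xb9 r4=0x09 r5=0x5c  N=0 Z=0
after  1: r0=0x4b r1=0x97 r2=0xe5 r3=0xae r4=0x09 r5=0x5c  N=1 Z=0
after  2: r0=0x4b r1=0x4b r2=0xe5 r3=0xae r4=0x09 r5=0x5c  N=1 Z=0
after  3: r0=0x4b r1=0x4b r2=0xe5 r3=0xae r4=0x09 r5=0x41  N=0 Z=0
after  4: r0=0x4b r1=0x4b r2=0xe5 r3=0xae r4=0xa7 r5=0x41  N=1 Z=0
after  5: r0=0x4b r1=0xf9 r2=0xe5 r3=0xae r4=0xa7 r5=0x41  N=1 Z=0
-- IRQ taken; context saved, return-PC = 6 --

SAVED = 0xf9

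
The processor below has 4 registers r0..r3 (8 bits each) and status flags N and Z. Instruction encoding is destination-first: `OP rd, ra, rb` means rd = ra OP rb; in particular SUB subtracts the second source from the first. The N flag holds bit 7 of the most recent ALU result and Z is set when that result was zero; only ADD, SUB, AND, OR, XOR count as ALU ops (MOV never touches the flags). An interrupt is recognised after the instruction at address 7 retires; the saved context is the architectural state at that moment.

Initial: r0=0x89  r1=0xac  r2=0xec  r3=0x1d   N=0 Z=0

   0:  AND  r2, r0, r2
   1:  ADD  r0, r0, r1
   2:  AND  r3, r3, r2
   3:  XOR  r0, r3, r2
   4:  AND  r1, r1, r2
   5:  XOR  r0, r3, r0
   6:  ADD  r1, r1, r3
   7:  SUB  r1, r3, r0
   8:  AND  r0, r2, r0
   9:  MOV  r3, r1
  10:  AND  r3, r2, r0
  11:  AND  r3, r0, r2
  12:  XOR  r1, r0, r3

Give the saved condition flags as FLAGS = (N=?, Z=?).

FLAGS = (N=1, Z=0)

after  0: r0=0x89 r1=0xac r2=0x88 r3=0x1d  N=1 Z=0
after  1: r0=0x35 r1=0xac r2=0x88 r3=0x1d  N=0 Z=0
after  2: r0=0x35 r1=0xac r2=0x88 r3=0x08  N=0 Z=0
after  3: r0=0x80 r1=0xac r2=0x88 r3=0x08  N=1 Z=0
after  4: r0=0x80 r1=0x88 r2=0x88 r3=0x08  N=1 Z=0
after  5: r0=0x88 r1=0x88 r2=0x88 r3=0x08  N=1 Z=0
after  6: r0=0x88 r1=0x90 r2=0x88 r3=0x08  N=1 Z=0
after  7: r0=0x88 r1=0x80 r2=0x88 r3=0x08  N=1 Z=0
-- IRQ taken; context saved, return-PC = 8 --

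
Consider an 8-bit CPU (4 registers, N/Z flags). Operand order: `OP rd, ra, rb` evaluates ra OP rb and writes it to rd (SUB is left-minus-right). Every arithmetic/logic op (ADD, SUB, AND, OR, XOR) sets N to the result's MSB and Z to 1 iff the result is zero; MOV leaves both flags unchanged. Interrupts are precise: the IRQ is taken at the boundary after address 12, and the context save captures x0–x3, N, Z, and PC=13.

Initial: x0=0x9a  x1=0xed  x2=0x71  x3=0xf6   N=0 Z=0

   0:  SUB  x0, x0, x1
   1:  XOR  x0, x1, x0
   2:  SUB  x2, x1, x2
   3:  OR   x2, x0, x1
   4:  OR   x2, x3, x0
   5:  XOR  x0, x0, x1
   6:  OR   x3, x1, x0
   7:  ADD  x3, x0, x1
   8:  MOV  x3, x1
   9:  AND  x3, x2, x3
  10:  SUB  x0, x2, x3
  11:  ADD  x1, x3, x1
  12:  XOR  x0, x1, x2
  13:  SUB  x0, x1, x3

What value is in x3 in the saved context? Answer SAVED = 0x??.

after  0: x0=0xad x1=0xed x2=0x71 x3=0xf6  N=1 Z=0
after  1: x0=0x40 x1=0xed x2=0x71 x3=0xf6  N=0 Z=0
after  2: x0=0x40 x1=0xed x2=0x7c x3=0xf6  N=0 Z=0
after  3: x0=0x40 x1=0xed x2=0xed x3=0xf6  N=1 Z=0
after  4: x0=0x40 x1=0xed x2=0xf6 x3=0xf6  N=1 Z=0
after  5: x0=0xad x1=0xed x2=0xf6 x3=0xf6  N=1 Z=0
after  6: x0=0xad x1=0xed x2=0xf6 x3=0xed  N=1 Z=0
after  7: x0=0xad x1=0xed x2=0xf6 x3=0x9a  N=1 Z=0
after  8: x0=0xad x1=0xed x2=0xf6 x3=0xed  N=1 Z=0
after  9: x0=0xad x1=0xed x2=0xf6 x3=0xe4  N=1 Z=0
after 10: x0=0x12 x1=0xed x2=0xf6 x3=0xe4  N=0 Z=0
after 11: x0=0x12 x1=0xd1 x2=0xf6 x3=0xe4  N=1 Z=0
after 12: x0=0x27 x1=0xd1 x2=0xf6 x3=0xe4  N=0 Z=0
-- IRQ taken; context saved, return-PC = 13 --

SAVED = 0xe4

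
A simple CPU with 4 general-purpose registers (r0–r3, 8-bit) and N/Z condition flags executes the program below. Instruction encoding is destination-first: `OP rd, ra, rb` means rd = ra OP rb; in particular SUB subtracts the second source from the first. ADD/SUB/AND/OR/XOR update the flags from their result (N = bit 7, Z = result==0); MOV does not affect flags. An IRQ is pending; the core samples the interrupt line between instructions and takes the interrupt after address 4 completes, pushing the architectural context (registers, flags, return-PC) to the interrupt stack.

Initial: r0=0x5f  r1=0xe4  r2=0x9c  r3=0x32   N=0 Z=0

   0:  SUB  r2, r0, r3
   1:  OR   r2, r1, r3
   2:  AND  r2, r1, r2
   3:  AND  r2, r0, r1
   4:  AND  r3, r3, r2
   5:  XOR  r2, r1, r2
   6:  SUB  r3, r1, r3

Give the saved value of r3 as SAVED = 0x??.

SAVED = 0x00

after  0: r0=0x5f r1=0xe4 r2=0x2d r3=0x32  N=0 Z=0
after  1: r0=0x5f r1=0xe4 r2=0xf6 r3=0x32  N=1 Z=0
after  2: r0=0x5f r1=0xe4 r2=0xe4 r3=0x32  N=1 Z=0
after  3: r0=0x5f r1=0xe4 r2=0x44 r3=0x32  N=0 Z=0
after  4: r0=0x5f r1=0xe4 r2=0x44 r3=0x00  N=0 Z=1
-- IRQ taken; context saved, return-PC = 5 --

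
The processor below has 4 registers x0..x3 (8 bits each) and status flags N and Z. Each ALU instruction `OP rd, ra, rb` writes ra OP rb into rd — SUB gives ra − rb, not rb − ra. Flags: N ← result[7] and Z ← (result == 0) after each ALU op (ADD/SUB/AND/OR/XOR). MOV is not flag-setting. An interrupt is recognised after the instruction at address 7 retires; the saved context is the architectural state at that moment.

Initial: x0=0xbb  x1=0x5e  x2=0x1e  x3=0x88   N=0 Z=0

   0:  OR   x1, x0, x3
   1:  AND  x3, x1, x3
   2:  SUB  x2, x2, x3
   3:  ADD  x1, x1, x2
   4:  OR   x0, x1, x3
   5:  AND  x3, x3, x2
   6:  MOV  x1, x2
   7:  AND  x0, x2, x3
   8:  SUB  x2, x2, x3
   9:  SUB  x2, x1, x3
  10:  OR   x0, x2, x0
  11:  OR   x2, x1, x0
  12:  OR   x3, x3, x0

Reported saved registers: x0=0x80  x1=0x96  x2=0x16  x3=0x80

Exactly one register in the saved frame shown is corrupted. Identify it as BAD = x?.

after  0: x0=0xbb x1=0xbb x2=0x1e x3=0x88  N=1 Z=0
after  1: x0=0xbb x1=0xbb x2=0x1e x3=0x88  N=1 Z=0
after  2: x0=0xbb x1=0xbb x2=0x96 x3=0x88  N=1 Z=0
after  3: x0=0xbb x1=0x51 x2=0x96 x3=0x88  N=0 Z=0
after  4: x0=0xd9 x1=0x51 x2=0x96 x3=0x88  N=1 Z=0
after  5: x0=0xd9 x1=0x51 x2=0x96 x3=0x80  N=1 Z=0
after  6: x0=0xd9 x1=0x96 x2=0x96 x3=0x80  N=1 Z=0
after  7: x0=0x80 x1=0x96 x2=0x96 x3=0x80  N=1 Z=0
-- IRQ taken; context saved, return-PC = 8 --
mismatch: x2: reported 0x16 vs actual 0x96

BAD = x2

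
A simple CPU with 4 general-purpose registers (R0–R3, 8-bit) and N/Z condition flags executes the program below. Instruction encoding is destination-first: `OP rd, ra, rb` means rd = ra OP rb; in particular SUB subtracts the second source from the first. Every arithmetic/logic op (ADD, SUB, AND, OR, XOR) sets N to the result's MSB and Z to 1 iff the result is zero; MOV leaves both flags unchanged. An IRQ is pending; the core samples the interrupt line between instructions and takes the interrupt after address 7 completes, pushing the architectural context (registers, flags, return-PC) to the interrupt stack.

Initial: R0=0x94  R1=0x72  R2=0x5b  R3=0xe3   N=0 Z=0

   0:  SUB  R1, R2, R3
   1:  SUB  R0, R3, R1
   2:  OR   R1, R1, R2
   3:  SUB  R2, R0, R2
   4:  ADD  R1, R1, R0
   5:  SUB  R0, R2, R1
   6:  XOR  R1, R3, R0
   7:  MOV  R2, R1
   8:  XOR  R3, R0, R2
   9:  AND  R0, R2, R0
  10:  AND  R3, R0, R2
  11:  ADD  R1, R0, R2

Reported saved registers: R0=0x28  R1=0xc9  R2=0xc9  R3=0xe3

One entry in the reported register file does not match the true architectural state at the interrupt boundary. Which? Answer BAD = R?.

BAD = R0

after  0: R0=0x94 R1=0x78 R2=0x5b R3=0xe3  N=0 Z=0
after  1: R0=0x6b R1=0x78 R2=0x5b R3=0xe3  N=0 Z=0
after  2: R0=0x6b R1=0x7b R2=0x5b R3=0xe3  N=0 Z=0
after  3: R0=0x6b R1=0x7b R2=0x10 R3=0xe3  N=0 Z=0
after  4: R0=0x6b R1=0xe6 R2=0x10 R3=0xe3  N=1 Z=0
after  5: R0=0x2a R1=0xe6 R2=0x10 R3=0xe3  N=0 Z=0
after  6: R0=0x2a R1=0xc9 R2=0x10 R3=0xe3  N=1 Z=0
after  7: R0=0x2a R1=0xc9 R2=0xc9 R3=0xe3  N=1 Z=0
-- IRQ taken; context saved, return-PC = 8 --
mismatch: R0: reported 0x28 vs actual 0x2a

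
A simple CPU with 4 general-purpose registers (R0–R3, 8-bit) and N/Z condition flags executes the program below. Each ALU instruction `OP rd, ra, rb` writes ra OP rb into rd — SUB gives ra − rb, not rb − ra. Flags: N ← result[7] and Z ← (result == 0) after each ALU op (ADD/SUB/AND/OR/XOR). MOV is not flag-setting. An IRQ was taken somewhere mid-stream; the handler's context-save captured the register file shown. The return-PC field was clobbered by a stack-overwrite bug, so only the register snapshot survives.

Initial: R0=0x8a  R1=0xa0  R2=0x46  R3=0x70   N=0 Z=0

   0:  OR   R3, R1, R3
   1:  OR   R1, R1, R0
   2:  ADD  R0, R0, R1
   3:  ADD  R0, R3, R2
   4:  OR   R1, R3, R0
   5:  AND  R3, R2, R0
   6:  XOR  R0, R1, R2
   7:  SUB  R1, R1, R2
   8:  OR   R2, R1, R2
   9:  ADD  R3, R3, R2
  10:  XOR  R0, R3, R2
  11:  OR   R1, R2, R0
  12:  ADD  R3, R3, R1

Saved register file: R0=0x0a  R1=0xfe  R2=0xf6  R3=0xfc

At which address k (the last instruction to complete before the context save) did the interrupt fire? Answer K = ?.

after  0: R0=0x8a R1=0xa0 R2=0x46 R3=0xf0  N=1 Z=0
after  1: R0=0x8a R1=0xaa R2=0x46 R3=0xf0  N=1 Z=0
after  2: R0=0x34 R1=0xaa R2=0x46 R3=0xf0  N=0 Z=0
after  3: R0=0x36 R1=0xaa R2=0x46 R3=0xf0  N=0 Z=0
after  4: R0=0x36 R1=0xf6 R2=0x46 R3=0xf0  N=1 Z=0
after  5: R0=0x36 R1=0xf6 R2=0x46 R3=0x06  N=0 Z=0
after  6: R0=0xb0 R1=0xf6 R2=0x46 R3=0x06  N=1 Z=0
after  7: R0=0xb0 R1=0xb0 R2=0x46 R3=0x06  N=1 Z=0
after  8: R0=0xb0 R1=0xb0 R2=0xf6 R3=0x06  N=1 Z=0
after  9: R0=0xb0 R1=0xb0 R2=0xf6 R3=0xfc  N=1 Z=0
after 10: R0=0x0a R1=0xb0 R2=0xf6 R3=0xfc  N=0 Z=0
after 11: R0=0x0a R1=0xfe R2=0xf6 R3=0xfc  N=1 Z=0
-- IRQ taken; context saved, return-PC = 12 --

K = 11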